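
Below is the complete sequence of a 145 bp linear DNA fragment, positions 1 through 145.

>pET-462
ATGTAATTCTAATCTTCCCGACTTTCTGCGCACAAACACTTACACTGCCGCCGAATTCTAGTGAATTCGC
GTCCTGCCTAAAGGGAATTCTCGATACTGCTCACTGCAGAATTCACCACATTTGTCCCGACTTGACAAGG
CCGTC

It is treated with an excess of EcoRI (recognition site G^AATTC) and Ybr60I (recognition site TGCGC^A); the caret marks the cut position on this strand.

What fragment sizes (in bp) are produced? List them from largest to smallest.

36, 31, 24, 22, 22, 10 bp

EcoRI sites (GAATTC) start at positions 53, 63, 85, 109.
EcoRI cuts after the first base of each site, so after positions 53, 63, 85, 109.
The Ybr60I site (TGCGCA) starts at position 27.
Ybr60I cuts after base 5 of each site (before the last base), so after position 31.
Combined cut positions: 31, 53, 63, 85, 109.
Linear molecule, 5 cuts → 6 fragments:
  1–31 → 31 bp
  32–53 → 22 bp
  54–63 → 10 bp
  64–85 → 22 bp
  86–109 → 24 bp
  110–145 → 36 bp
Sorted largest to smallest: 36, 31, 24, 22, 22, 10 bp.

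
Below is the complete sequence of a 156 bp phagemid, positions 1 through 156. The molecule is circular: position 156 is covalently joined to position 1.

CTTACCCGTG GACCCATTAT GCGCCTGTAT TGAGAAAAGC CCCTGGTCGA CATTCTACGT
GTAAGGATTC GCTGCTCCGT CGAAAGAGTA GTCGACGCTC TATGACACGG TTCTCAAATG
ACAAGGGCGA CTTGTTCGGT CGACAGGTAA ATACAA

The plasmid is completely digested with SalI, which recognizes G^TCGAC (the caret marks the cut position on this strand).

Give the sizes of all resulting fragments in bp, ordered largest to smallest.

63, 48, 45 bp

SalI sites (GTCGAC) start at positions 46, 91, 139.
SalI cuts after the first base of each site, so after positions 46, 91, 139.
Circular molecule, 3 cuts → 3 fragments:
  47–91 → 45 bp
  92–139 → 48 bp
  140–156 then 1–46 → 17 + 46 = 63 bp
Sorted largest to smallest: 63, 48, 45 bp.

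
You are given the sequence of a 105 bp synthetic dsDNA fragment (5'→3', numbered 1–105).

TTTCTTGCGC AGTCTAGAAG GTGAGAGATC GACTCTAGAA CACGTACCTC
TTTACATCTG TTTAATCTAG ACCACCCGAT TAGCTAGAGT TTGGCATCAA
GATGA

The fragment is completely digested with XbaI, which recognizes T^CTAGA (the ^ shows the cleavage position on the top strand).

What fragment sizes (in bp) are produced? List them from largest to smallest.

39, 32, 21, 13 bp

XbaI sites (TCTAGA) start at positions 13, 34, 66.
XbaI cuts after the first base of each site, so after positions 13, 34, 66.
Linear molecule, 3 cuts → 4 fragments:
  1–13 → 13 bp
  14–34 → 21 bp
  35–66 → 32 bp
  67–105 → 39 bp
Sorted largest to smallest: 39, 32, 21, 13 bp.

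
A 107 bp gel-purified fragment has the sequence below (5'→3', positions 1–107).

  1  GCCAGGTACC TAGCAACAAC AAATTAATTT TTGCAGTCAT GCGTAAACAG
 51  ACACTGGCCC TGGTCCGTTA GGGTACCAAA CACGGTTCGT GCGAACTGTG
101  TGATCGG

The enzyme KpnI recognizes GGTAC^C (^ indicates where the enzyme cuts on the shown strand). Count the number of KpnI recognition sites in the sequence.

GGTACC occurs starting at positions 5, 72.
KpnI cuts at 2 sites.

2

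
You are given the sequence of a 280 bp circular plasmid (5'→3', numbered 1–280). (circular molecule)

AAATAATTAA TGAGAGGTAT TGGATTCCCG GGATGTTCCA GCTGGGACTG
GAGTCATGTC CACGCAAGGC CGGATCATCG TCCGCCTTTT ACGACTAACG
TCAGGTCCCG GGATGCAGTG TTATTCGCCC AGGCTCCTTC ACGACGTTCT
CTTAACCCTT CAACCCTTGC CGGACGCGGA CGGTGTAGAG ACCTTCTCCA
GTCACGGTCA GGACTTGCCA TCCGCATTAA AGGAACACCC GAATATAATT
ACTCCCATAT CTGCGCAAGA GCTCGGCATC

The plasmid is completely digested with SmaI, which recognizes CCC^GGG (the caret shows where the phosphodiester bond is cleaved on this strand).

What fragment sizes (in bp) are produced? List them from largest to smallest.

SmaI sites (CCCGGG) start at positions 27, 107.
SmaI cuts after base 3 of each site, so after positions 29, 109.
Circular molecule, 2 cuts → 2 fragments:
  30–109 → 80 bp
  110–280 then 1–29 → 171 + 29 = 200 bp
Sorted largest to smallest: 200, 80 bp.

200, 80 bp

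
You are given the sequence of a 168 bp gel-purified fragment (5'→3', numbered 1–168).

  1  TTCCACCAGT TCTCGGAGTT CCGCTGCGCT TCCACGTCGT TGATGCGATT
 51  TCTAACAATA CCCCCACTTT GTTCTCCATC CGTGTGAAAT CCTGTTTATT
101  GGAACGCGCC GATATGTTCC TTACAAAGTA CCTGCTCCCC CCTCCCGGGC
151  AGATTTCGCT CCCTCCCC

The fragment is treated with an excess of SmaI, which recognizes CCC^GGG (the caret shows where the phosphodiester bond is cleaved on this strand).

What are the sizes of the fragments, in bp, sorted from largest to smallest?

The SmaI site (CCCGGG) starts at position 144.
SmaI cuts after base 3 of each site, so after position 146.
Linear molecule, 1 cut → 2 fragments:
  1–146 → 146 bp
  147–168 → 22 bp
Sorted largest to smallest: 146, 22 bp.

146, 22 bp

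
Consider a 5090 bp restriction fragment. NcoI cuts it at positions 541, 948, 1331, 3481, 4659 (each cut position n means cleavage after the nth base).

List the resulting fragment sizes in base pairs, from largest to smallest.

2150, 1178, 541, 431, 407, 383 bp

Linear molecule, 5 cuts → 6 fragments:
  541 − 0 = 541 bp
  948 − 541 = 407 bp
  1331 − 948 = 383 bp
  3481 − 1331 = 2150 bp
  4659 − 3481 = 1178 bp
  5090 − 4659 = 431 bp
Sorted largest to smallest: 2150, 1178, 541, 431, 407, 383 bp.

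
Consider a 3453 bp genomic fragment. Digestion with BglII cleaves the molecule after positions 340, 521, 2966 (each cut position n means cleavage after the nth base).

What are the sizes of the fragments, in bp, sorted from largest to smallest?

Linear molecule, 3 cuts → 4 fragments:
  340 − 0 = 340 bp
  521 − 340 = 181 bp
  2966 − 521 = 2445 bp
  3453 − 2966 = 487 bp
Sorted largest to smallest: 2445, 487, 340, 181 bp.

2445, 487, 340, 181 bp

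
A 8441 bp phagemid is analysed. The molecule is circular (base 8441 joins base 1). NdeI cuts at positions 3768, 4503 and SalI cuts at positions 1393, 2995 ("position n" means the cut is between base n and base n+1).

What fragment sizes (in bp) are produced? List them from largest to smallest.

Combined cut positions (sorted): 1393, 2995, 3768, 4503.
Circular molecule, 4 cuts → 4 fragments:
  2995 − 1393 = 1602 bp
  3768 − 2995 = 773 bp
  4503 − 3768 = 735 bp
  wrap: 8441 − 4503 + 1393 = 5331 bp
Sorted largest to smallest: 5331, 1602, 773, 735 bp.

5331, 1602, 773, 735 bp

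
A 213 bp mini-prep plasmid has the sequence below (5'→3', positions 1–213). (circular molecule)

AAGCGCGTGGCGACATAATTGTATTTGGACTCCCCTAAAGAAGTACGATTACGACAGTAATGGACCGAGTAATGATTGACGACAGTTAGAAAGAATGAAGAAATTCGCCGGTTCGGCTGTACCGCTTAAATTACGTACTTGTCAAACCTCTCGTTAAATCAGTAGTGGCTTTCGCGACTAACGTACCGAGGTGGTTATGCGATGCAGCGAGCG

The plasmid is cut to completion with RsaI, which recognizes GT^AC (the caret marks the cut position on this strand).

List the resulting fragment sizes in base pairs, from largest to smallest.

RsaI sites (GTAC) start at positions 43, 119, 135, 183.
RsaI cuts after base 2 of each site, so after positions 44, 120, 136, 184.
Circular molecule, 4 cuts → 4 fragments:
  45–120 → 76 bp
  121–136 → 16 bp
  137–184 → 48 bp
  185–213 then 1–44 → 29 + 44 = 73 bp
Sorted largest to smallest: 76, 73, 48, 16 bp.

76, 73, 48, 16 bp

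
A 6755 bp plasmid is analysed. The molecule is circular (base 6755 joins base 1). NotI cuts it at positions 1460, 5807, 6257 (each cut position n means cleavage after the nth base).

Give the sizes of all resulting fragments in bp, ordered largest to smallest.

Circular molecule, 3 cuts → 3 fragments:
  5807 − 1460 = 4347 bp
  6257 − 5807 = 450 bp
  wrap: 6755 − 6257 + 1460 = 1958 bp
Sorted largest to smallest: 4347, 1958, 450 bp.

4347, 1958, 450 bp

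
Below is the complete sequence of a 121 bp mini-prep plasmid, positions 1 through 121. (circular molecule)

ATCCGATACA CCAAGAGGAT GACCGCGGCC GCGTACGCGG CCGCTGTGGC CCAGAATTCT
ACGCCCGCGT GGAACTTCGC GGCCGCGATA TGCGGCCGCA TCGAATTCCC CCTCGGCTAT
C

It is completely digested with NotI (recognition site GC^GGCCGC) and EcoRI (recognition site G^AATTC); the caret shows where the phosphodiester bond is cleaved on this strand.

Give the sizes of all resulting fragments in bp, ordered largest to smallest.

NotI sites (GCGGCCGC) start at positions 25, 37, 79, 92.
NotI cuts after base 2 of each site, so after positions 26, 38, 80, 93.
EcoRI sites (GAATTC) start at positions 54, 103.
EcoRI cuts after the first base of each site, so after positions 54, 103.
Combined cut positions: 26, 38, 54, 80, 93, 103.
Circular molecule, 6 cuts → 6 fragments:
  27–38 → 12 bp
  39–54 → 16 bp
  55–80 → 26 bp
  81–93 → 13 bp
  94–103 → 10 bp
  104–121 then 1–26 → 18 + 26 = 44 bp
Sorted largest to smallest: 44, 26, 16, 13, 12, 10 bp.

44, 26, 16, 13, 12, 10 bp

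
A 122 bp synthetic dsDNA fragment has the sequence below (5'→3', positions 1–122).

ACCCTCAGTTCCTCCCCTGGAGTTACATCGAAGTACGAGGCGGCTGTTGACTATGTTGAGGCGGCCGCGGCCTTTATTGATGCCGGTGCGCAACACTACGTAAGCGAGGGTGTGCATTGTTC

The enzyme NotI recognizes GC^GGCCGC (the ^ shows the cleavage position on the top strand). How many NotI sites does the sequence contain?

GCGGCCGC occurs starting at position 61.
NotI cuts at 1 site.

1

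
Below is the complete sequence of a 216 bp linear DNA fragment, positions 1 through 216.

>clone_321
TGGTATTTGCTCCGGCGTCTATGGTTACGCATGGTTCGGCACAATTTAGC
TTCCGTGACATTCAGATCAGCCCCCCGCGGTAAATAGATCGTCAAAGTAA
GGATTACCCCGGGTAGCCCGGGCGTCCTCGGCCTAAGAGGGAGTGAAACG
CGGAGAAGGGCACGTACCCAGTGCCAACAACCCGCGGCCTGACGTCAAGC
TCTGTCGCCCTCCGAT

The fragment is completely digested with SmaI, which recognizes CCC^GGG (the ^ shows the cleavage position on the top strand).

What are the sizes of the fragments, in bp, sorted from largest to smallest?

110, 97, 9 bp

SmaI sites (CCCGGG) start at positions 108, 117.
SmaI cuts after base 3 of each site, so after positions 110, 119.
Linear molecule, 2 cuts → 3 fragments:
  1–110 → 110 bp
  111–119 → 9 bp
  120–216 → 97 bp
Sorted largest to smallest: 110, 97, 9 bp.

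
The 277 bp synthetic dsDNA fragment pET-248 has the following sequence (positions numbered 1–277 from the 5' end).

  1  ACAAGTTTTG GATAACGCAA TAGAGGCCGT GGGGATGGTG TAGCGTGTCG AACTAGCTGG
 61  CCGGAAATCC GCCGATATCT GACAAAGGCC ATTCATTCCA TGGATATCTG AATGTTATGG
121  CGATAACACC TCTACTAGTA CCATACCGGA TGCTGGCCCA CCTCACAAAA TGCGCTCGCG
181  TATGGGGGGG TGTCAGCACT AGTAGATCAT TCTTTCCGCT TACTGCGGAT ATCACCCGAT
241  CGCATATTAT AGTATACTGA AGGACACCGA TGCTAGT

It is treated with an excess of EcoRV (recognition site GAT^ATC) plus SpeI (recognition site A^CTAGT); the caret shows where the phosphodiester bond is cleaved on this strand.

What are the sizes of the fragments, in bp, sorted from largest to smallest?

EcoRV sites (GATATC) start at positions 74, 103, 228.
EcoRV cuts after base 3 of each site, so after positions 76, 105, 230.
SpeI sites (ACTAGT) start at positions 134, 198.
SpeI cuts after the first base of each site, so after positions 134, 198.
Combined cut positions: 76, 105, 134, 198, 230.
Linear molecule, 5 cuts → 6 fragments:
  1–76 → 76 bp
  77–105 → 29 bp
  106–134 → 29 bp
  135–198 → 64 bp
  199–230 → 32 bp
  231–277 → 47 bp
Sorted largest to smallest: 76, 64, 47, 32, 29, 29 bp.

76, 64, 47, 32, 29, 29 bp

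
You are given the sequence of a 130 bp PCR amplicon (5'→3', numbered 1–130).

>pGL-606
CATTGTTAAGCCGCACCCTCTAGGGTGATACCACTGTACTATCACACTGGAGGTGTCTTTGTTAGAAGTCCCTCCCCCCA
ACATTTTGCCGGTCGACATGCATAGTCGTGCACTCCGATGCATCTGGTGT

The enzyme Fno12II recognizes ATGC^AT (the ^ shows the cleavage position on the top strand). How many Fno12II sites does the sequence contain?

ATGCAT occurs starting at positions 98, 118.
Fno12II cuts at 2 sites.

2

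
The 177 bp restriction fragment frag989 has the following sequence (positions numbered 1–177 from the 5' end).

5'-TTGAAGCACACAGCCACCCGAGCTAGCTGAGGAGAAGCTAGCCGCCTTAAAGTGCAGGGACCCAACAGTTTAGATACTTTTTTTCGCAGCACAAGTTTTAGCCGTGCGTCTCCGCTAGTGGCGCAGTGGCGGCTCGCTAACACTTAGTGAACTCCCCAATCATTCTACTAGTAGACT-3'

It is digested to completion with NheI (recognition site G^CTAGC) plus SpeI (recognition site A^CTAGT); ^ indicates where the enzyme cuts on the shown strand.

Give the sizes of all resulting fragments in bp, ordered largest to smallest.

NheI sites (GCTAGC) start at positions 22, 37.
NheI cuts after the first base of each site, so after positions 22, 37.
The SpeI site (ACTAGT) starts at position 167.
SpeI cuts after the first base of each site, so after position 167.
Combined cut positions: 22, 37, 167.
Linear molecule, 3 cuts → 4 fragments:
  1–22 → 22 bp
  23–37 → 15 bp
  38–167 → 130 bp
  168–177 → 10 bp
Sorted largest to smallest: 130, 22, 15, 10 bp.

130, 22, 15, 10 bp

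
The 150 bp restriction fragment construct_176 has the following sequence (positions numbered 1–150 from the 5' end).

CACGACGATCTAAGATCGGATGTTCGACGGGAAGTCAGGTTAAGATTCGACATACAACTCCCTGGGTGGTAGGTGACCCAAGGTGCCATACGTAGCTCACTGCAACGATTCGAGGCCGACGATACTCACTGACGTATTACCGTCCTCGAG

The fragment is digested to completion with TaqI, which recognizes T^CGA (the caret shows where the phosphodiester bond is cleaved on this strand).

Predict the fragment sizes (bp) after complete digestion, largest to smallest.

63, 36, 24, 23, 4 bp

TaqI sites (TCGA) start at positions 24, 47, 110, 146.
TaqI cuts after the first base of each site, so after positions 24, 47, 110, 146.
Linear molecule, 4 cuts → 5 fragments:
  1–24 → 24 bp
  25–47 → 23 bp
  48–110 → 63 bp
  111–146 → 36 bp
  147–150 → 4 bp
Sorted largest to smallest: 63, 36, 24, 23, 4 bp.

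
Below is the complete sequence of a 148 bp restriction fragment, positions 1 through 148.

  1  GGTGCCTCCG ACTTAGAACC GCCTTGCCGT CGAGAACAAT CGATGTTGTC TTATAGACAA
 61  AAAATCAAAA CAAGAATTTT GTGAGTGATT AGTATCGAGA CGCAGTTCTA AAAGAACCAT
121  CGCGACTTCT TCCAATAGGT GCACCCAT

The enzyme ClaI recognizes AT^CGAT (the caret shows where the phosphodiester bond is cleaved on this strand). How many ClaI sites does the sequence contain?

ATCGAT occurs starting at position 39.
ClaI cuts at 1 site.

1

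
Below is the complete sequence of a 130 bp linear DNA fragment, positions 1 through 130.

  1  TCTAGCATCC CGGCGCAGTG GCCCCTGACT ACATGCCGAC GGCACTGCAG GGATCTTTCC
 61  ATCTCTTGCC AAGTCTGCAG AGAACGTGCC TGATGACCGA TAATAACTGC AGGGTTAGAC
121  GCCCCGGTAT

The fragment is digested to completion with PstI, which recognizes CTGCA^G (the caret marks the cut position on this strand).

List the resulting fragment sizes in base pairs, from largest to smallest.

49, 32, 30, 19 bp

PstI sites (CTGCAG) start at positions 45, 75, 107.
PstI cuts after base 5 of each site (before the last base), so after positions 49, 79, 111.
Linear molecule, 3 cuts → 4 fragments:
  1–49 → 49 bp
  50–79 → 30 bp
  80–111 → 32 bp
  112–130 → 19 bp
Sorted largest to smallest: 49, 32, 30, 19 bp.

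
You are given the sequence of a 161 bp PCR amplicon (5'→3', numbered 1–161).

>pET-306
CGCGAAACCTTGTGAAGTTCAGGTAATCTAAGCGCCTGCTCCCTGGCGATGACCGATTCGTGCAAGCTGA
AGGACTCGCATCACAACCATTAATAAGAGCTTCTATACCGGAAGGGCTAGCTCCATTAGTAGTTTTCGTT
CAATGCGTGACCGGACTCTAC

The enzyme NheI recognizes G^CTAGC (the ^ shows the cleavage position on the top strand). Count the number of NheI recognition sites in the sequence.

1

GCTAGC occurs starting at position 116.
NheI cuts at 1 site.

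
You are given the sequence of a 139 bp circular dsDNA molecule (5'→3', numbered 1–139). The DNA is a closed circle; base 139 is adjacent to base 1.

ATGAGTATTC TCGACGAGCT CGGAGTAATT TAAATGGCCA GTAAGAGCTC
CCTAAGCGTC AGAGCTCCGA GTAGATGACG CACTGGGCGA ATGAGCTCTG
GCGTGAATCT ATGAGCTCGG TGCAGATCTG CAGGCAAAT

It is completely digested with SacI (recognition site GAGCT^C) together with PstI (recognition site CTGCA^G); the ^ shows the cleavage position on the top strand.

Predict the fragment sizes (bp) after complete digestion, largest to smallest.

31, 29, 27, 20, 17, 15 bp

SacI sites (GAGCTC) start at positions 16, 45, 62, 93, 113.
SacI cuts after base 5 of each site (before the last base), so after positions 20, 49, 66, 97, 117.
The PstI site (CTGCAG) starts at position 128.
PstI cuts after base 5 of each site (before the last base), so after position 132.
Combined cut positions: 20, 49, 66, 97, 117, 132.
Circular molecule, 6 cuts → 6 fragments:
  21–49 → 29 bp
  50–66 → 17 bp
  67–97 → 31 bp
  98–117 → 20 bp
  118–132 → 15 bp
  133–139 then 1–20 → 7 + 20 = 27 bp
Sorted largest to smallest: 31, 29, 27, 20, 17, 15 bp.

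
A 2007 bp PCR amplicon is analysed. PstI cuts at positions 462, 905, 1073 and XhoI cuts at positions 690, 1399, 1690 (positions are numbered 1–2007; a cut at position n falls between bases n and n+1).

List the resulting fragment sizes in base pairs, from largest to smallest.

Combined cut positions (sorted): 462, 690, 905, 1073, 1399, 1690.
Linear molecule, 6 cuts → 7 fragments:
  462 − 0 = 462 bp
  690 − 462 = 228 bp
  905 − 690 = 215 bp
  1073 − 905 = 168 bp
  1399 − 1073 = 326 bp
  1690 − 1399 = 291 bp
  2007 − 1690 = 317 bp
Sorted largest to smallest: 462, 326, 317, 291, 228, 215, 168 bp.

462, 326, 317, 291, 228, 215, 168 bp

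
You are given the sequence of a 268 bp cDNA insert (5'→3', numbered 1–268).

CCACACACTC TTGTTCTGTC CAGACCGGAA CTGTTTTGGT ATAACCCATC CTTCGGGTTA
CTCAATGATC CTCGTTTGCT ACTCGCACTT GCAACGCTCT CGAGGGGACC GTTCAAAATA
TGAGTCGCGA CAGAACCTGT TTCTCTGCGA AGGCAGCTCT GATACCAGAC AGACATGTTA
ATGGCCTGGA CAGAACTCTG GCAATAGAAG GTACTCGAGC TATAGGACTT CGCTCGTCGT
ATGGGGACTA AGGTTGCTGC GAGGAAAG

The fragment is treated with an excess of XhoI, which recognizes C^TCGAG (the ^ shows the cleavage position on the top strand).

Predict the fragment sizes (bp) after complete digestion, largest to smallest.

115, 99, 54 bp

XhoI sites (CTCGAG) start at positions 99, 214.
XhoI cuts after the first base of each site, so after positions 99, 214.
Linear molecule, 2 cuts → 3 fragments:
  1–99 → 99 bp
  100–214 → 115 bp
  215–268 → 54 bp
Sorted largest to smallest: 115, 99, 54 bp.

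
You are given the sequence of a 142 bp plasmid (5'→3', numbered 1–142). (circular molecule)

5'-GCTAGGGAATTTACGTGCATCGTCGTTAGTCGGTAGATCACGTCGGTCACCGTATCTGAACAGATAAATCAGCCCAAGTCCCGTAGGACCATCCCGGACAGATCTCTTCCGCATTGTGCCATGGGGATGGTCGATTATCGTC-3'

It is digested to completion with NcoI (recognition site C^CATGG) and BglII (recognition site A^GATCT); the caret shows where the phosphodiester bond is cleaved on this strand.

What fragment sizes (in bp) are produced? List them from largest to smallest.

123, 19 bp

The NcoI site (CCATGG) starts at position 119.
NcoI cuts after the first base of each site, so after position 119.
The BglII site (AGATCT) starts at position 100.
BglII cuts after the first base of each site, so after position 100.
Combined cut positions: 100, 119.
Circular molecule, 2 cuts → 2 fragments:
  101–119 → 19 bp
  120–142 then 1–100 → 23 + 100 = 123 bp
Sorted largest to smallest: 123, 19 bp.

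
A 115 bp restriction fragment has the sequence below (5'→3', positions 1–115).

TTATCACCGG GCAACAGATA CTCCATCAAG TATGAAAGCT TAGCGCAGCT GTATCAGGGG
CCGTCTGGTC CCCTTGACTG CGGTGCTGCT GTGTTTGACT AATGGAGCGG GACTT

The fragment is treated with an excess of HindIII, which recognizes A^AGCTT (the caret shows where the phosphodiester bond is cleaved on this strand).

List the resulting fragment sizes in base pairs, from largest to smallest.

79, 36 bp

The HindIII site (AAGCTT) starts at position 36.
HindIII cuts after the first base of each site, so after position 36.
Linear molecule, 1 cut → 2 fragments:
  1–36 → 36 bp
  37–115 → 79 bp
Sorted largest to smallest: 79, 36 bp.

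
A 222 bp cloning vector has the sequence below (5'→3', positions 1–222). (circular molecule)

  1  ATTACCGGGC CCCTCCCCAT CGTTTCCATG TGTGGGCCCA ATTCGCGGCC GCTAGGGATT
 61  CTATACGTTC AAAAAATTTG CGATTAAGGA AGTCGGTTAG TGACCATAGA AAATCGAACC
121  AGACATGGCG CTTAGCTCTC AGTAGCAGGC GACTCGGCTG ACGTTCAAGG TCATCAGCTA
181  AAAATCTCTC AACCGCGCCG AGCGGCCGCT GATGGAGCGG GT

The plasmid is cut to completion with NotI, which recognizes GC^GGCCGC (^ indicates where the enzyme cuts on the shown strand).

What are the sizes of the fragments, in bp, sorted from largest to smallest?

NotI sites (GCGGCCGC) start at positions 45, 202.
NotI cuts after base 2 of each site, so after positions 46, 203.
Circular molecule, 2 cuts → 2 fragments:
  47–203 → 157 bp
  204–222 then 1–46 → 19 + 46 = 65 bp
Sorted largest to smallest: 157, 65 bp.

157, 65 bp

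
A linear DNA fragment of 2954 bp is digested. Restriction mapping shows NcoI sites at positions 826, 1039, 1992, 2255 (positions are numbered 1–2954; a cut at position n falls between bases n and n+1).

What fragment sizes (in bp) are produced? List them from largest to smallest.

Linear molecule, 4 cuts → 5 fragments:
  826 − 0 = 826 bp
  1039 − 826 = 213 bp
  1992 − 1039 = 953 bp
  2255 − 1992 = 263 bp
  2954 − 2255 = 699 bp
Sorted largest to smallest: 953, 826, 699, 263, 213 bp.

953, 826, 699, 263, 213 bp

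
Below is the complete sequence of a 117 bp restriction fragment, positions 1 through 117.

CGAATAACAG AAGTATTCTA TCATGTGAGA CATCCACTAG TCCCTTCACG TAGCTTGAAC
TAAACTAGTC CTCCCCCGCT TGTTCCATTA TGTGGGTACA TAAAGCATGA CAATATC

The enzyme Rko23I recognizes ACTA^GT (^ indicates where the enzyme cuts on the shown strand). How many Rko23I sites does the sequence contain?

ACTAGT occurs starting at positions 36, 64.
Rko23I cuts at 2 sites.

2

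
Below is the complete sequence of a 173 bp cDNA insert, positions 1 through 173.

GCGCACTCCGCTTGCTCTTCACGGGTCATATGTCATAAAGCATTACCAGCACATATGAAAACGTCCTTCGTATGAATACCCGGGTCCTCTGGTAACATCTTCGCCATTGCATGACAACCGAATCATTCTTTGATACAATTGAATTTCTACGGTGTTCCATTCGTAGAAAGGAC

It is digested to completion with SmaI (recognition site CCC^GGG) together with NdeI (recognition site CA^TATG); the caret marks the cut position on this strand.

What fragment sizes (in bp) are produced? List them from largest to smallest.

92, 28, 28, 25 bp

The SmaI site (CCCGGG) starts at position 79.
SmaI cuts after base 3 of each site, so after position 81.
NdeI sites (CATATG) start at positions 27, 52.
NdeI cuts after base 2 of each site, so after positions 28, 53.
Combined cut positions: 28, 53, 81.
Linear molecule, 3 cuts → 4 fragments:
  1–28 → 28 bp
  29–53 → 25 bp
  54–81 → 28 bp
  82–173 → 92 bp
Sorted largest to smallest: 92, 28, 28, 25 bp.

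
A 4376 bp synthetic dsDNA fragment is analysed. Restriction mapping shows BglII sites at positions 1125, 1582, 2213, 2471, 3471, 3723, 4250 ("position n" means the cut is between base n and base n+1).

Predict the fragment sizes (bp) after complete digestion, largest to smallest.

1125, 1000, 631, 527, 457, 258, 252, 126 bp

Linear molecule, 7 cuts → 8 fragments:
  1125 − 0 = 1125 bp
  1582 − 1125 = 457 bp
  2213 − 1582 = 631 bp
  2471 − 2213 = 258 bp
  3471 − 2471 = 1000 bp
  3723 − 3471 = 252 bp
  4250 − 3723 = 527 bp
  4376 − 4250 = 126 bp
Sorted largest to smallest: 1125, 1000, 631, 527, 457, 258, 252, 126 bp.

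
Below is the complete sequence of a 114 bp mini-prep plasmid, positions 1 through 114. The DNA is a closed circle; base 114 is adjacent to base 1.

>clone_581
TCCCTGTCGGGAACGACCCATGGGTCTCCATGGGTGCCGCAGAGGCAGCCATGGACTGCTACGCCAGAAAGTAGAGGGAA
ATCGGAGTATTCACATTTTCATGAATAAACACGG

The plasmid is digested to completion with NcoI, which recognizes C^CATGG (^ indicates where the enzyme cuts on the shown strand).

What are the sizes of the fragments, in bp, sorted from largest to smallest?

NcoI sites (CCATGG) start at positions 18, 28, 49.
NcoI cuts after the first base of each site, so after positions 18, 28, 49.
Circular molecule, 3 cuts → 3 fragments:
  19–28 → 10 bp
  29–49 → 21 bp
  50–114 then 1–18 → 65 + 18 = 83 bp
Sorted largest to smallest: 83, 21, 10 bp.

83, 21, 10 bp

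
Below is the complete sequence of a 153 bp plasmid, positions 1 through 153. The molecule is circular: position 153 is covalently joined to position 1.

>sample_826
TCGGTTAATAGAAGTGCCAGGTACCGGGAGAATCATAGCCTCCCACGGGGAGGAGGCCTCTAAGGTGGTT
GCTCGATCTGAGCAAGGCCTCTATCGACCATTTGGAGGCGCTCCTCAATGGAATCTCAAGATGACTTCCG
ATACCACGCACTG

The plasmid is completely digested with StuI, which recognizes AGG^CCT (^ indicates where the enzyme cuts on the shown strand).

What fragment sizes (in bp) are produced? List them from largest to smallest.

122, 31 bp

StuI sites (AGGCCT) start at positions 54, 85.
StuI cuts after base 3 of each site, so after positions 56, 87.
Circular molecule, 2 cuts → 2 fragments:
  57–87 → 31 bp
  88–153 then 1–56 → 66 + 56 = 122 bp
Sorted largest to smallest: 122, 31 bp.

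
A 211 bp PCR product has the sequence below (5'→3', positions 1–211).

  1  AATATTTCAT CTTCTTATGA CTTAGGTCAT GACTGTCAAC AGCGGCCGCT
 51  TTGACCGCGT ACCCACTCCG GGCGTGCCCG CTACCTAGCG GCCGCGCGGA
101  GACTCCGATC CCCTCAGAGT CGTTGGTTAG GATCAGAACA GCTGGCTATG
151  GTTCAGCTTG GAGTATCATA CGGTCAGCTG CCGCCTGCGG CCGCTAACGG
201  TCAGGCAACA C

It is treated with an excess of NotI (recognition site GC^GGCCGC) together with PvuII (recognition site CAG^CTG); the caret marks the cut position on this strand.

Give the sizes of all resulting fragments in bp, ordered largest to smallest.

52, 46, 43, 36, 23, 11 bp

NotI sites (GCGGCCGC) start at positions 42, 88, 187.
NotI cuts after base 2 of each site, so after positions 43, 89, 188.
PvuII sites (CAGCTG) start at positions 139, 175.
PvuII cuts after base 3 of each site, so after positions 141, 177.
Combined cut positions: 43, 89, 141, 177, 188.
Linear molecule, 5 cuts → 6 fragments:
  1–43 → 43 bp
  44–89 → 46 bp
  90–141 → 52 bp
  142–177 → 36 bp
  178–188 → 11 bp
  189–211 → 23 bp
Sorted largest to smallest: 52, 46, 43, 36, 23, 11 bp.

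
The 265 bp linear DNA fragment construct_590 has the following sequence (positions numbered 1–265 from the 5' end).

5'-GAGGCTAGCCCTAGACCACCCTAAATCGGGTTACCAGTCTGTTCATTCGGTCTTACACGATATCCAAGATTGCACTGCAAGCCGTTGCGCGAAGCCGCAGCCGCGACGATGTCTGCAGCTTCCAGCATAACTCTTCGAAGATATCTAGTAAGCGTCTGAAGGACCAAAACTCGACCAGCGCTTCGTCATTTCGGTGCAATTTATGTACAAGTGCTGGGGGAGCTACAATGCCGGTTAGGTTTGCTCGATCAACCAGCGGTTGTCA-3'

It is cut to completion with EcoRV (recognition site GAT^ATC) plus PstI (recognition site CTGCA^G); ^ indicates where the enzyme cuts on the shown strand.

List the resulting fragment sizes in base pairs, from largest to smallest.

EcoRV sites (GATATC) start at positions 59, 140.
EcoRV cuts after base 3 of each site, so after positions 61, 142.
The PstI site (CTGCAG) starts at position 113.
PstI cuts after base 5 of each site (before the last base), so after position 117.
Combined cut positions: 61, 117, 142.
Linear molecule, 3 cuts → 4 fragments:
  1–61 → 61 bp
  62–117 → 56 bp
  118–142 → 25 bp
  143–265 → 123 bp
Sorted largest to smallest: 123, 61, 56, 25 bp.

123, 61, 56, 25 bp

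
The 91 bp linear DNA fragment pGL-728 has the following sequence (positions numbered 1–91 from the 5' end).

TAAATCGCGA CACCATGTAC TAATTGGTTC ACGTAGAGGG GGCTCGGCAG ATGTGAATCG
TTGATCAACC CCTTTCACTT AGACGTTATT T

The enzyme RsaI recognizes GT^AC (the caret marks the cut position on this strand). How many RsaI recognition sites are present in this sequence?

1

GTAC occurs starting at position 17.
RsaI cuts at 1 site.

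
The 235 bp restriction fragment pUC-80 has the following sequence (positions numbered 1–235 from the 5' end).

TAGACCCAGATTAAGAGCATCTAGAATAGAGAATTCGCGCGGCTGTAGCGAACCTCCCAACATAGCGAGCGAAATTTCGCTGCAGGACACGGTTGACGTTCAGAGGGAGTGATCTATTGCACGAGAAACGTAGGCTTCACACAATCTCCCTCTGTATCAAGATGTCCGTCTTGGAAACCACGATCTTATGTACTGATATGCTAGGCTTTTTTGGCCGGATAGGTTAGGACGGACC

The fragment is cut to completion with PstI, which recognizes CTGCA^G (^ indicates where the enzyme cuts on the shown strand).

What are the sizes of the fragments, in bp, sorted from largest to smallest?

The PstI site (CTGCAG) starts at position 80.
PstI cuts after base 5 of each site (before the last base), so after position 84.
Linear molecule, 1 cut → 2 fragments:
  1–84 → 84 bp
  85–235 → 151 bp
Sorted largest to smallest: 151, 84 bp.

151, 84 bp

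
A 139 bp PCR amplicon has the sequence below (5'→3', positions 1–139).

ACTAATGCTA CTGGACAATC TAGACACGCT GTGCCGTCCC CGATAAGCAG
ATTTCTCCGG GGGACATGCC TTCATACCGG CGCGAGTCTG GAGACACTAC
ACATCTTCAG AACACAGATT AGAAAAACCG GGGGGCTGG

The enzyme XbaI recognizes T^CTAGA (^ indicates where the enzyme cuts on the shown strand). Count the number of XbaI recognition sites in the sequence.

1

TCTAGA occurs starting at position 19.
XbaI cuts at 1 site.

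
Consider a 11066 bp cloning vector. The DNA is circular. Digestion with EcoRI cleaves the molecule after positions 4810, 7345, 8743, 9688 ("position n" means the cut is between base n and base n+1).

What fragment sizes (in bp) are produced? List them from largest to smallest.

6188, 2535, 1398, 945 bp

Circular molecule, 4 cuts → 4 fragments:
  7345 − 4810 = 2535 bp
  8743 − 7345 = 1398 bp
  9688 − 8743 = 945 bp
  wrap: 11066 − 9688 + 4810 = 6188 bp
Sorted largest to smallest: 6188, 2535, 1398, 945 bp.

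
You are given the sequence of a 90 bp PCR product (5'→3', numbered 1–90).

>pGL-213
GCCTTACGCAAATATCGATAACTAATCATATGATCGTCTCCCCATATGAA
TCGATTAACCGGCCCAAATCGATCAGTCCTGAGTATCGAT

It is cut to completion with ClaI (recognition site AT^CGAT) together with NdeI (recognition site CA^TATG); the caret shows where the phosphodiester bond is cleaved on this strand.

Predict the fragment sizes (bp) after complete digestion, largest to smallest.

18, 17, 16, 15, 13, 7, 4 bp

ClaI sites (ATCGAT) start at positions 14, 50, 68, 85.
ClaI cuts after base 2 of each site, so after positions 15, 51, 69, 86.
NdeI sites (CATATG) start at positions 27, 43.
NdeI cuts after base 2 of each site, so after positions 28, 44.
Combined cut positions: 15, 28, 44, 51, 69, 86.
Linear molecule, 6 cuts → 7 fragments:
  1–15 → 15 bp
  16–28 → 13 bp
  29–44 → 16 bp
  45–51 → 7 bp
  52–69 → 18 bp
  70–86 → 17 bp
  87–90 → 4 bp
Sorted largest to smallest: 18, 17, 16, 15, 13, 7, 4 bp.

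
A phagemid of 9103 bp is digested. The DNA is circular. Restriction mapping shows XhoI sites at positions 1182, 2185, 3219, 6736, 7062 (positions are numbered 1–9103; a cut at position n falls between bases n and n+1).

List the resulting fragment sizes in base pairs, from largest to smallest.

Circular molecule, 5 cuts → 5 fragments:
  2185 − 1182 = 1003 bp
  3219 − 2185 = 1034 bp
  6736 − 3219 = 3517 bp
  7062 − 6736 = 326 bp
  wrap: 9103 − 7062 + 1182 = 3223 bp
Sorted largest to smallest: 3517, 3223, 1034, 1003, 326 bp.

3517, 3223, 1034, 1003, 326 bp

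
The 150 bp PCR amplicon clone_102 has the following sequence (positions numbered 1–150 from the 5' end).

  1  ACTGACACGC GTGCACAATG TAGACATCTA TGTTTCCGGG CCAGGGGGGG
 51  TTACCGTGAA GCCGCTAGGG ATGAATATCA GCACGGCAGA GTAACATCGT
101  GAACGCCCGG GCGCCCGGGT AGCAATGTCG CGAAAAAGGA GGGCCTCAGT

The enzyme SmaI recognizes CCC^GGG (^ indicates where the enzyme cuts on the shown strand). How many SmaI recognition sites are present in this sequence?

CCCGGG occurs starting at positions 106, 114.
SmaI cuts at 2 sites.

2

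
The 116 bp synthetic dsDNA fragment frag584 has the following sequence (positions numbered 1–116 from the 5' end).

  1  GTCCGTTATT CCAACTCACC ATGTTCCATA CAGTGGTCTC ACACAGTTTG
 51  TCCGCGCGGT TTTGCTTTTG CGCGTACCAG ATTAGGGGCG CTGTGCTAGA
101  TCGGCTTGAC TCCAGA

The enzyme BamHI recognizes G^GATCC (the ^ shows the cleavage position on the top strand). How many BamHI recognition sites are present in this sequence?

No occurrence of GGATCC is present in the sequence.
BamHI does not cut: 0 sites.

0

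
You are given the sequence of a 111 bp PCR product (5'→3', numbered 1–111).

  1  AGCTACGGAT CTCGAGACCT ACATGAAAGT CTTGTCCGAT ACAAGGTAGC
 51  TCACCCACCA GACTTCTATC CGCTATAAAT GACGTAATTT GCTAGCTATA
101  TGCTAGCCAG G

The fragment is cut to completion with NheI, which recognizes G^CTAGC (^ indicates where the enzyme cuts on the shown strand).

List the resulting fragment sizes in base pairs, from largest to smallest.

NheI sites (GCTAGC) start at positions 91, 102.
NheI cuts after the first base of each site, so after positions 91, 102.
Linear molecule, 2 cuts → 3 fragments:
  1–91 → 91 bp
  92–102 → 11 bp
  103–111 → 9 bp
Sorted largest to smallest: 91, 11, 9 bp.

91, 11, 9 bp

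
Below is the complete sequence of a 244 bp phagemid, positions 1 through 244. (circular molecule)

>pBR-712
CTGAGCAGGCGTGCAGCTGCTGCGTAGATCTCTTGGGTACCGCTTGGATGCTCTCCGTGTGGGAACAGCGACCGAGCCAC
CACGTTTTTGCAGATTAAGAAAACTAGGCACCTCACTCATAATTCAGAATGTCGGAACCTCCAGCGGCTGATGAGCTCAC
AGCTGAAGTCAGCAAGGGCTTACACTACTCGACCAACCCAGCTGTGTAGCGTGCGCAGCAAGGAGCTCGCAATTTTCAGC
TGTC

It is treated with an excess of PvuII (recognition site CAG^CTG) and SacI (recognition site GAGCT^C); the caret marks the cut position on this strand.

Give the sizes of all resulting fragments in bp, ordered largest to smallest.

141, 39, 26, 21, 12, 5 bp

PvuII sites (CAGCTG) start at positions 14, 160, 199, 237.
PvuII cuts after base 3 of each site, so after positions 16, 162, 201, 239.
SacI sites (GAGCTC) start at positions 153, 223.
SacI cuts after base 5 of each site (before the last base), so after positions 157, 227.
Combined cut positions: 16, 157, 162, 201, 227, 239.
Circular molecule, 6 cuts → 6 fragments:
  17–157 → 141 bp
  158–162 → 5 bp
  163–201 → 39 bp
  202–227 → 26 bp
  228–239 → 12 bp
  240–244 then 1–16 → 5 + 16 = 21 bp
Sorted largest to smallest: 141, 39, 26, 21, 12, 5 bp.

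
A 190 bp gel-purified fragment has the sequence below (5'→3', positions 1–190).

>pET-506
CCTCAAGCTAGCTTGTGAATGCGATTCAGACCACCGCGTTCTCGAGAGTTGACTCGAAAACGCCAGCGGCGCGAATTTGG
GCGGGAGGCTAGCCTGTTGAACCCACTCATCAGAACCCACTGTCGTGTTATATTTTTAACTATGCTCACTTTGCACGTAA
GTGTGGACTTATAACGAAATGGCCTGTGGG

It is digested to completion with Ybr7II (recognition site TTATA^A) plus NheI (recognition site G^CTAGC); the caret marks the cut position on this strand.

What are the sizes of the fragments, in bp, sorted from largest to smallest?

85, 81, 17, 7 bp

The Ybr7II site (TTATAA) starts at position 169.
Ybr7II cuts after base 5 of each site (before the last base), so after position 173.
NheI sites (GCTAGC) start at positions 7, 88.
NheI cuts after the first base of each site, so after positions 7, 88.
Combined cut positions: 7, 88, 173.
Linear molecule, 3 cuts → 4 fragments:
  1–7 → 7 bp
  8–88 → 81 bp
  89–173 → 85 bp
  174–190 → 17 bp
Sorted largest to smallest: 85, 81, 17, 7 bp.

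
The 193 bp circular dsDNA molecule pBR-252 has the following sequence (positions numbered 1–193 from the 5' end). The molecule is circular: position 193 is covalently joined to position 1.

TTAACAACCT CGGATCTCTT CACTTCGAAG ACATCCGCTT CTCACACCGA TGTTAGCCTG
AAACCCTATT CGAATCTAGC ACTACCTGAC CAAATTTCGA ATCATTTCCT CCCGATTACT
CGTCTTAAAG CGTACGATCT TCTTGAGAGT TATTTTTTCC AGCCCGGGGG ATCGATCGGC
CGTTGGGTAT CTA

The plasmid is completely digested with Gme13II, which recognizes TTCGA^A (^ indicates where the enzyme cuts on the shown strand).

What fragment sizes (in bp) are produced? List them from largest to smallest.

121, 45, 27 bp

Gme13II sites (TTCGAA) start at positions 24, 69, 96.
Gme13II cuts after base 5 of each site (before the last base), so after positions 28, 73, 100.
Circular molecule, 3 cuts → 3 fragments:
  29–73 → 45 bp
  74–100 → 27 bp
  101–193 then 1–28 → 93 + 28 = 121 bp
Sorted largest to smallest: 121, 45, 27 bp.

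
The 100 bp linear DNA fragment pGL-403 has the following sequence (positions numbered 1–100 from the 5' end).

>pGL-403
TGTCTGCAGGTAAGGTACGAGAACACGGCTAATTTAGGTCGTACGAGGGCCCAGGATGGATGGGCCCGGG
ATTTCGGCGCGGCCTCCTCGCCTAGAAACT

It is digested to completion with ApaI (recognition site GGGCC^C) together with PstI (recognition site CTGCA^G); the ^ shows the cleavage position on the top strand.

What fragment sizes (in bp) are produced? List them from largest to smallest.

ApaI sites (GGGCCC) start at positions 47, 62.
ApaI cuts after base 5 of each site (before the last base), so after positions 51, 66.
The PstI site (CTGCAG) starts at position 4.
PstI cuts after base 5 of each site (before the last base), so after position 8.
Combined cut positions: 8, 51, 66.
Linear molecule, 3 cuts → 4 fragments:
  1–8 → 8 bp
  9–51 → 43 bp
  52–66 → 15 bp
  67–100 → 34 bp
Sorted largest to smallest: 43, 34, 15, 8 bp.

43, 34, 15, 8 bp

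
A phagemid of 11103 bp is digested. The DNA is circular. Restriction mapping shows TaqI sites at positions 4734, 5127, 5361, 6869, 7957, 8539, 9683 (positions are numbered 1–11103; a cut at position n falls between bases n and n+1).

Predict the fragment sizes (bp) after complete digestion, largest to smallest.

6154, 1508, 1144, 1088, 582, 393, 234 bp

Circular molecule, 7 cuts → 7 fragments:
  5127 − 4734 = 393 bp
  5361 − 5127 = 234 bp
  6869 − 5361 = 1508 bp
  7957 − 6869 = 1088 bp
  8539 − 7957 = 582 bp
  9683 − 8539 = 1144 bp
  wrap: 11103 − 9683 + 4734 = 6154 bp
Sorted largest to smallest: 6154, 1508, 1144, 1088, 582, 393, 234 bp.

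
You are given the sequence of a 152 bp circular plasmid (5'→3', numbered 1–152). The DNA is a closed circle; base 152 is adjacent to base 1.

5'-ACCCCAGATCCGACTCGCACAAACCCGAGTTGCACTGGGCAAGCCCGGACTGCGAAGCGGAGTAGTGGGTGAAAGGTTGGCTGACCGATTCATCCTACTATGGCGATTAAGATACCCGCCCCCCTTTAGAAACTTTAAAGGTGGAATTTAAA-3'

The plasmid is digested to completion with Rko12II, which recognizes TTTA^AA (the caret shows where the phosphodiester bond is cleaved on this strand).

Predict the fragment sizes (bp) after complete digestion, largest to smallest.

Rko12II sites (TTTAAA) start at positions 134, 147.
Rko12II cuts after base 4 of each site, so after positions 137, 150.
Circular molecule, 2 cuts → 2 fragments:
  138–150 → 13 bp
  151–152 then 1–137 → 2 + 137 = 139 bp
Sorted largest to smallest: 139, 13 bp.

139, 13 bp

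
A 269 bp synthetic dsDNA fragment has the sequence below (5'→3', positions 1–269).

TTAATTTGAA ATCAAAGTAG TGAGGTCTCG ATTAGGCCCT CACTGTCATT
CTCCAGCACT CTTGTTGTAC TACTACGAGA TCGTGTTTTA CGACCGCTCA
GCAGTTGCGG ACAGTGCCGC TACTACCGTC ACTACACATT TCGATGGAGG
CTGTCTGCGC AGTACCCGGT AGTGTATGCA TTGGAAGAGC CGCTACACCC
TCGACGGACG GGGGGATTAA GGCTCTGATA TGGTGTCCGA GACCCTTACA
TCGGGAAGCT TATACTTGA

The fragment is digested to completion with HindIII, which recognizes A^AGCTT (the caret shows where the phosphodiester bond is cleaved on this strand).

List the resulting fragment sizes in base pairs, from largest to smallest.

256, 13 bp

The HindIII site (AAGCTT) starts at position 256.
HindIII cuts after the first base of each site, so after position 256.
Linear molecule, 1 cut → 2 fragments:
  1–256 → 256 bp
  257–269 → 13 bp
Sorted largest to smallest: 256, 13 bp.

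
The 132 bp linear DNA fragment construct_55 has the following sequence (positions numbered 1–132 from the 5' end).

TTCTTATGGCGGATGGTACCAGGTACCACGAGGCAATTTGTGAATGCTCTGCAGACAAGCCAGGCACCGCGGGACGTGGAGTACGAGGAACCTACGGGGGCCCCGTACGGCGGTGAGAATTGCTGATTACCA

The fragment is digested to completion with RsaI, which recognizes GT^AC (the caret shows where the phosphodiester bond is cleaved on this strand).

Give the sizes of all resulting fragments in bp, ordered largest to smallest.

RsaI sites (GTAC) start at positions 16, 23, 81, 105.
RsaI cuts after base 2 of each site, so after positions 17, 24, 82, 106.
Linear molecule, 4 cuts → 5 fragments:
  1–17 → 17 bp
  18–24 → 7 bp
  25–82 → 58 bp
  83–106 → 24 bp
  107–132 → 26 bp
Sorted largest to smallest: 58, 26, 24, 17, 7 bp.

58, 26, 24, 17, 7 bp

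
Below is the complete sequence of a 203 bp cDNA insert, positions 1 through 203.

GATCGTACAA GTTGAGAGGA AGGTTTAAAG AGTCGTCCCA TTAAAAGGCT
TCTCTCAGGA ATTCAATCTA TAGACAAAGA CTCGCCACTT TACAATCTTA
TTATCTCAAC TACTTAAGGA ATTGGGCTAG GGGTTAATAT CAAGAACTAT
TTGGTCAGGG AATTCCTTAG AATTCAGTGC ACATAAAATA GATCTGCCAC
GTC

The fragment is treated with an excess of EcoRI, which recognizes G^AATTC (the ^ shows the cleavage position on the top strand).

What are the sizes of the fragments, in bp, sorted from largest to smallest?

EcoRI sites (GAATTC) start at positions 59, 160, 170.
EcoRI cuts after the first base of each site, so after positions 59, 160, 170.
Linear molecule, 3 cuts → 4 fragments:
  1–59 → 59 bp
  60–160 → 101 bp
  161–170 → 10 bp
  171–203 → 33 bp
Sorted largest to smallest: 101, 59, 33, 10 bp.

101, 59, 33, 10 bp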